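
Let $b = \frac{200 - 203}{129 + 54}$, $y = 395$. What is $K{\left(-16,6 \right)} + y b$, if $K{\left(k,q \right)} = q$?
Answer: $- \frac{29}{61} \approx -0.47541$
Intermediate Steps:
$b = - \frac{1}{61}$ ($b = - \frac{3}{183} = \left(-3\right) \frac{1}{183} = - \frac{1}{61} \approx -0.016393$)
$K{\left(-16,6 \right)} + y b = 6 + 395 \left(- \frac{1}{61}\right) = 6 - \frac{395}{61} = - \frac{29}{61}$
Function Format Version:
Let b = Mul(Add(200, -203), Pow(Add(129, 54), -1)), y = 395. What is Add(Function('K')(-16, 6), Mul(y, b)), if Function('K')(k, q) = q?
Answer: Rational(-29, 61) ≈ -0.47541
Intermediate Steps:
b = Rational(-1, 61) (b = Mul(-3, Pow(183, -1)) = Mul(-3, Rational(1, 183)) = Rational(-1, 61) ≈ -0.016393)
Add(Function('K')(-16, 6), Mul(y, b)) = Add(6, Mul(395, Rational(-1, 61))) = Add(6, Rational(-395, 61)) = Rational(-29, 61)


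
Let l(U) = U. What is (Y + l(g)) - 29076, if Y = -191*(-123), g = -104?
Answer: -5687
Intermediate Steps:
Y = 23493
(Y + l(g)) - 29076 = (23493 - 104) - 29076 = 23389 - 29076 = -5687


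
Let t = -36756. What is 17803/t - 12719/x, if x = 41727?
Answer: -57636445/73034172 ≈ -0.78917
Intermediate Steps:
17803/t - 12719/x = 17803/(-36756) - 12719/41727 = 17803*(-1/36756) - 12719*1/41727 = -17803/36756 - 1817/5961 = -57636445/73034172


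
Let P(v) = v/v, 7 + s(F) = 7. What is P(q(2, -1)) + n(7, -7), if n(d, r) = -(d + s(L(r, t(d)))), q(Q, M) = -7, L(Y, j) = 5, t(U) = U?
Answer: -6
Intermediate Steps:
s(F) = 0 (s(F) = -7 + 7 = 0)
P(v) = 1
n(d, r) = -d (n(d, r) = -(d + 0) = -d)
P(q(2, -1)) + n(7, -7) = 1 - 1*7 = 1 - 7 = -6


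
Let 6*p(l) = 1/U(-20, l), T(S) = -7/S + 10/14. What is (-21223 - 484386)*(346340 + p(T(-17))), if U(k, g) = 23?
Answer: -1050675748343/6 ≈ -1.7511e+11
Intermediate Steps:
T(S) = 5/7 - 7/S (T(S) = -7/S + 10*(1/14) = -7/S + 5/7 = 5/7 - 7/S)
p(l) = 1/138 (p(l) = (1/6)/23 = (1/6)*(1/23) = 1/138)
(-21223 - 484386)*(346340 + p(T(-17))) = (-21223 - 484386)*(346340 + 1/138) = -505609*47794921/138 = -1050675748343/6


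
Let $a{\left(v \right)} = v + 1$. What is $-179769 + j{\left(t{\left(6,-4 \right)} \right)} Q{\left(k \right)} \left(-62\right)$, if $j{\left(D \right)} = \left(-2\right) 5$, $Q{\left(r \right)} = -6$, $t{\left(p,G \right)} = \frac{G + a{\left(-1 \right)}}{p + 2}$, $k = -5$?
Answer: $-183489$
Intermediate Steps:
$a{\left(v \right)} = 1 + v$
$t{\left(p,G \right)} = \frac{G}{2 + p}$ ($t{\left(p,G \right)} = \frac{G + \left(1 - 1\right)}{p + 2} = \frac{G + 0}{2 + p} = \frac{G}{2 + p}$)
$j{\left(D \right)} = -10$
$-179769 + j{\left(t{\left(6,-4 \right)} \right)} Q{\left(k \right)} \left(-62\right) = -179769 + \left(-10\right) \left(-6\right) \left(-62\right) = -179769 + 60 \left(-62\right) = -179769 - 3720 = -183489$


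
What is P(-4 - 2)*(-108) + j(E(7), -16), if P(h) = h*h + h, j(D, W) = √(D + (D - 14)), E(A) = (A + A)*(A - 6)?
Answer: -3240 + √14 ≈ -3236.3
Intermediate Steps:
E(A) = 2*A*(-6 + A) (E(A) = (2*A)*(-6 + A) = 2*A*(-6 + A))
j(D, W) = √(-14 + 2*D) (j(D, W) = √(D + (-14 + D)) = √(-14 + 2*D))
P(h) = h + h² (P(h) = h² + h = h + h²)
P(-4 - 2)*(-108) + j(E(7), -16) = ((-4 - 2)*(1 + (-4 - 2)))*(-108) + √(-14 + 2*(2*7*(-6 + 7))) = -6*(1 - 6)*(-108) + √(-14 + 2*(2*7*1)) = -6*(-5)*(-108) + √(-14 + 2*14) = 30*(-108) + √(-14 + 28) = -3240 + √14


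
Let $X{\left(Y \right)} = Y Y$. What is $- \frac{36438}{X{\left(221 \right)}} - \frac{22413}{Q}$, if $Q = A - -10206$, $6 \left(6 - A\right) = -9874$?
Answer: $- \frac{4580228973}{1737420893} \approx -2.6362$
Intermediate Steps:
$A = \frac{4955}{3}$ ($A = 6 - - \frac{4937}{3} = 6 + \frac{4937}{3} = \frac{4955}{3} \approx 1651.7$)
$Q = \frac{35573}{3}$ ($Q = \frac{4955}{3} - -10206 = \frac{4955}{3} + 10206 = \frac{35573}{3} \approx 11858.0$)
$X{\left(Y \right)} = Y^{2}$
$- \frac{36438}{X{\left(221 \right)}} - \frac{22413}{Q} = - \frac{36438}{221^{2}} - \frac{22413}{\frac{35573}{3}} = - \frac{36438}{48841} - \frac{67239}{35573} = - \frac{4580228973}{1737420893}$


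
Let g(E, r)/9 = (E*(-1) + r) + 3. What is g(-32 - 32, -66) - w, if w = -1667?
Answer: 1676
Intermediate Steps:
g(E, r) = 27 - 9*E + 9*r (g(E, r) = 9*((E*(-1) + r) + 3) = 9*((-E + r) + 3) = 9*((r - E) + 3) = 9*(3 + r - E) = 27 - 9*E + 9*r)
g(-32 - 32, -66) - w = (27 - 9*(-32 - 32) + 9*(-66)) - 1*(-1667) = (27 - 9*(-64) - 594) + 1667 = (27 + 576 - 594) + 1667 = 9 + 1667 = 1676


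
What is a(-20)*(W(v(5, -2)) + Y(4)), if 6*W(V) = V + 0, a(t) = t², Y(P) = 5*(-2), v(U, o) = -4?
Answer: -12800/3 ≈ -4266.7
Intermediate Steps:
Y(P) = -10
W(V) = V/6 (W(V) = (V + 0)/6 = V/6)
a(-20)*(W(v(5, -2)) + Y(4)) = (-20)²*((⅙)*(-4) - 10) = 400*(-⅔ - 10) = 400*(-32/3) = -12800/3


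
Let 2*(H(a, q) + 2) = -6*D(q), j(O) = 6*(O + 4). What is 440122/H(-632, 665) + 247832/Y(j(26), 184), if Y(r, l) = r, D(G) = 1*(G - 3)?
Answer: 51683507/44730 ≈ 1155.5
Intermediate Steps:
D(G) = -3 + G (D(G) = 1*(-3 + G) = -3 + G)
j(O) = 24 + 6*O (j(O) = 6*(4 + O) = 24 + 6*O)
H(a, q) = 7 - 3*q (H(a, q) = -2 + (-6*(-3 + q))/2 = -2 + (18 - 6*q)/2 = -2 + (9 - 3*q) = 7 - 3*q)
440122/H(-632, 665) + 247832/Y(j(26), 184) = 440122/(7 - 3*665) + 247832/(24 + 6*26) = 440122/(7 - 1995) + 247832/(24 + 156) = 440122/(-1988) + 247832/180 = 440122*(-1/1988) + 247832*(1/180) = -220061/994 + 61958/45 = 51683507/44730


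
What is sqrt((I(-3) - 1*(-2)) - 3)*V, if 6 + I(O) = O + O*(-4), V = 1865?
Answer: 1865*sqrt(2) ≈ 2637.5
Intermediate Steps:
I(O) = -6 - 3*O (I(O) = -6 + (O + O*(-4)) = -6 + (O - 4*O) = -6 - 3*O)
sqrt((I(-3) - 1*(-2)) - 3)*V = sqrt(((-6 - 3*(-3)) - 1*(-2)) - 3)*1865 = sqrt(((-6 + 9) + 2) - 3)*1865 = sqrt((3 + 2) - 3)*1865 = sqrt(5 - 3)*1865 = sqrt(2)*1865 = 1865*sqrt(2)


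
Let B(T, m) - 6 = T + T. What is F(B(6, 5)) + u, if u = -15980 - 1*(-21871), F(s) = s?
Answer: 5909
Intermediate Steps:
B(T, m) = 6 + 2*T (B(T, m) = 6 + (T + T) = 6 + 2*T)
u = 5891 (u = -15980 + 21871 = 5891)
F(B(6, 5)) + u = (6 + 2*6) + 5891 = (6 + 12) + 5891 = 18 + 5891 = 5909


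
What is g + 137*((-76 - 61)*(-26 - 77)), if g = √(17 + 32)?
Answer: 1933214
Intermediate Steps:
g = 7 (g = √49 = 7)
g + 137*((-76 - 61)*(-26 - 77)) = 7 + 137*((-76 - 61)*(-26 - 77)) = 7 + 137*(-137*(-103)) = 7 + 137*14111 = 7 + 1933207 = 1933214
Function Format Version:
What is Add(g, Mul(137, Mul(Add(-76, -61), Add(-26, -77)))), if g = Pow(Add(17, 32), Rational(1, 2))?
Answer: 1933214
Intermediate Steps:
g = 7 (g = Pow(49, Rational(1, 2)) = 7)
Add(g, Mul(137, Mul(Add(-76, -61), Add(-26, -77)))) = Add(7, Mul(137, Mul(Add(-76, -61), Add(-26, -77)))) = Add(7, Mul(137, Mul(-137, -103))) = Add(7, Mul(137, 14111)) = Add(7, 1933207) = 1933214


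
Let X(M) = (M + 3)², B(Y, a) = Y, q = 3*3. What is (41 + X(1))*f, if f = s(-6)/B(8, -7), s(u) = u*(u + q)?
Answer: -513/4 ≈ -128.25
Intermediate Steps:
q = 9
s(u) = u*(9 + u) (s(u) = u*(u + 9) = u*(9 + u))
f = -9/4 (f = -6*(9 - 6)/8 = -6*3*(⅛) = -18*⅛ = -9/4 ≈ -2.2500)
X(M) = (3 + M)²
(41 + X(1))*f = (41 + (3 + 1)²)*(-9/4) = (41 + 4²)*(-9/4) = (41 + 16)*(-9/4) = 57*(-9/4) = -513/4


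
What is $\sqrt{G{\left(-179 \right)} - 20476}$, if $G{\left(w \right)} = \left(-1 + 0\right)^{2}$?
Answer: $15 i \sqrt{91} \approx 143.09 i$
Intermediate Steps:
$G{\left(w \right)} = 1$ ($G{\left(w \right)} = \left(-1\right)^{2} = 1$)
$\sqrt{G{\left(-179 \right)} - 20476} = \sqrt{1 - 20476} = \sqrt{-20475} = 15 i \sqrt{91}$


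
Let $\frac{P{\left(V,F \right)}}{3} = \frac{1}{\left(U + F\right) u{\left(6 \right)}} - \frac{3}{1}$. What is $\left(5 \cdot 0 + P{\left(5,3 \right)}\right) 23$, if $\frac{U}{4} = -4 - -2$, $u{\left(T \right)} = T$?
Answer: $- \frac{2093}{10} \approx -209.3$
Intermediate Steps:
$U = -8$ ($U = 4 \left(-4 - -2\right) = 4 \left(-4 + 2\right) = 4 \left(-2\right) = -8$)
$P{\left(V,F \right)} = -9 + \frac{1}{2 \left(-8 + F\right)}$ ($P{\left(V,F \right)} = 3 \left(\frac{1}{\left(-8 + F\right) 6} - \frac{3}{1}\right) = 3 \left(\frac{1}{-8 + F} \frac{1}{6} - 3\right) = 3 \left(\frac{1}{6 \left(-8 + F\right)} - 3\right) = 3 \left(-3 + \frac{1}{6 \left(-8 + F\right)}\right) = -9 + \frac{1}{2 \left(-8 + F\right)}$)
$\left(5 \cdot 0 + P{\left(5,3 \right)}\right) 23 = \left(5 \cdot 0 + \frac{145 - 54}{2 \left(-8 + 3\right)}\right) 23 = \left(0 + \frac{145 - 54}{2 \left(-5\right)}\right) 23 = \left(0 + \frac{1}{2} \left(- \frac{1}{5}\right) 91\right) 23 = \left(0 - \frac{91}{10}\right) 23 = \left(- \frac{91}{10}\right) 23 = - \frac{2093}{10}$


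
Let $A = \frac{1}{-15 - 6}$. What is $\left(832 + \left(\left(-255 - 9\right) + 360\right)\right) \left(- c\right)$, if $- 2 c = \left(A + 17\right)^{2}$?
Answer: $\frac{58805504}{441} \approx 1.3335 \cdot 10^{5}$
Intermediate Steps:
$A = - \frac{1}{21}$ ($A = \frac{1}{-21} = - \frac{1}{21} \approx -0.047619$)
$c = - \frac{63368}{441}$ ($c = - \frac{\left(- \frac{1}{21} + 17\right)^{2}}{2} = - \frac{\left(\frac{356}{21}\right)^{2}}{2} = \left(- \frac{1}{2}\right) \frac{126736}{441} = - \frac{63368}{441} \approx -143.69$)
$\left(832 + \left(\left(-255 - 9\right) + 360\right)\right) \left(- c\right) = \left(832 + \left(\left(-255 - 9\right) + 360\right)\right) \left(\left(-1\right) \left(- \frac{63368}{441}\right)\right) = \left(832 + \left(-264 + 360\right)\right) \frac{63368}{441} = \left(832 + 96\right) \frac{63368}{441} = 928 \cdot \frac{63368}{441} = \frac{58805504}{441}$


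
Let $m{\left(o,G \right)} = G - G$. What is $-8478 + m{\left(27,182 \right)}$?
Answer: $-8478$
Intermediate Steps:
$m{\left(o,G \right)} = 0$
$-8478 + m{\left(27,182 \right)} = -8478 + 0 = -8478$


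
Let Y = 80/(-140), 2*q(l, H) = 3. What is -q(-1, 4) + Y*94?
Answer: -773/14 ≈ -55.214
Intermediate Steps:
q(l, H) = 3/2 (q(l, H) = (½)*3 = 3/2)
Y = -4/7 (Y = 80*(-1/140) = -4/7 ≈ -0.57143)
-q(-1, 4) + Y*94 = -1*3/2 - 4/7*94 = -3/2 - 376/7 = -773/14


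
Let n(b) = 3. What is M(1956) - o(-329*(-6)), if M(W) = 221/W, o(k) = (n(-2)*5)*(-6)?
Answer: 176261/1956 ≈ 90.113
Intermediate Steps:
o(k) = -90 (o(k) = (3*5)*(-6) = 15*(-6) = -90)
M(1956) - o(-329*(-6)) = 221/1956 - 1*(-90) = 221*(1/1956) + 90 = 221/1956 + 90 = 176261/1956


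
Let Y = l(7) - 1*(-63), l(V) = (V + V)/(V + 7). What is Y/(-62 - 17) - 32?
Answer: -2592/79 ≈ -32.810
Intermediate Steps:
l(V) = 2*V/(7 + V) (l(V) = (2*V)/(7 + V) = 2*V/(7 + V))
Y = 64 (Y = 2*7/(7 + 7) - 1*(-63) = 2*7/14 + 63 = 2*7*(1/14) + 63 = 1 + 63 = 64)
Y/(-62 - 17) - 32 = 64/(-62 - 17) - 32 = 64/(-79) - 32 = 64*(-1/79) - 32 = -64/79 - 32 = -2592/79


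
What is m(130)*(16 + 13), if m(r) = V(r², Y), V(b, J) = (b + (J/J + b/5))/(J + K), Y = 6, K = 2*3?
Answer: 588149/12 ≈ 49012.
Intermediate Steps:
K = 6
V(b, J) = (1 + 6*b/5)/(6 + J) (V(b, J) = (b + (J/J + b/5))/(J + 6) = (b + (1 + b*(⅕)))/(6 + J) = (b + (1 + b/5))/(6 + J) = (1 + 6*b/5)/(6 + J))
m(r) = 1/12 + r²/10 (m(r) = (5 + 6*r²)/(5*(6 + 6)) = (⅕)*(5 + 6*r²)/12 = (⅕)*(1/12)*(5 + 6*r²) = 1/12 + r²/10)
m(130)*(16 + 13) = (1/12 + (⅒)*130²)*(16 + 13) = (1/12 + (⅒)*16900)*29 = (1/12 + 1690)*29 = (20281/12)*29 = 588149/12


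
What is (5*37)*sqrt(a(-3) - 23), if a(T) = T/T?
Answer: 185*I*sqrt(22) ≈ 867.73*I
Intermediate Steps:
a(T) = 1
(5*37)*sqrt(a(-3) - 23) = (5*37)*sqrt(1 - 23) = 185*sqrt(-22) = 185*(I*sqrt(22)) = 185*I*sqrt(22)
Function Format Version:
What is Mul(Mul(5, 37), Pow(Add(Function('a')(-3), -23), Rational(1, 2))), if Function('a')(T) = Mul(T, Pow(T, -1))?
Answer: Mul(185, I, Pow(22, Rational(1, 2))) ≈ Mul(867.73, I)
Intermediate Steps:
Function('a')(T) = 1
Mul(Mul(5, 37), Pow(Add(Function('a')(-3), -23), Rational(1, 2))) = Mul(Mul(5, 37), Pow(Add(1, -23), Rational(1, 2))) = Mul(185, Pow(-22, Rational(1, 2))) = Mul(185, Mul(I, Pow(22, Rational(1, 2)))) = Mul(185, I, Pow(22, Rational(1, 2)))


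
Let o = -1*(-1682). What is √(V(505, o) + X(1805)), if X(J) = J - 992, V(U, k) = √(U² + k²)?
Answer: √(813 + √3084149) ≈ 50.687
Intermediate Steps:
o = 1682
X(J) = -992 + J
√(V(505, o) + X(1805)) = √(√(505² + 1682²) + (-992 + 1805)) = √(√(255025 + 2829124) + 813) = √(√3084149 + 813) = √(813 + √3084149)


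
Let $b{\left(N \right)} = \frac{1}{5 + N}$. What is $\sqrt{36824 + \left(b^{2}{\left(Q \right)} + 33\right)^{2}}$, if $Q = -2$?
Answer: $\frac{2 \sqrt{767887}}{9} \approx 194.73$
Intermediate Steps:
$\sqrt{36824 + \left(b^{2}{\left(Q \right)} + 33\right)^{2}} = \sqrt{36824 + \left(\left(\frac{1}{5 - 2}\right)^{2} + 33\right)^{2}} = \sqrt{36824 + \left(\left(\frac{1}{3}\right)^{2} + 33\right)^{2}} = \sqrt{36824 + \left(\frac{1}{9} + 33\right)^{2}} = \sqrt{36824 + \left(\frac{298}{9}\right)^{2}} = \sqrt{36824 + \frac{88804}{81}} = \sqrt{\frac{3071548}{81}} = \frac{2 \sqrt{767887}}{9}$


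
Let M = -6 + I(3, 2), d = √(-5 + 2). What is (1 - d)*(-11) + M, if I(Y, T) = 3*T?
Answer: -11 + 11*I*√3 ≈ -11.0 + 19.053*I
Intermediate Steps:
d = I*√3 (d = √(-3) = I*√3 ≈ 1.732*I)
M = 0 (M = -6 + 3*2 = -6 + 6 = 0)
(1 - d)*(-11) + M = (1 - I*√3)*(-11) + 0 = (-11 + 11*I*√3) + 0 = -11 + 11*I*√3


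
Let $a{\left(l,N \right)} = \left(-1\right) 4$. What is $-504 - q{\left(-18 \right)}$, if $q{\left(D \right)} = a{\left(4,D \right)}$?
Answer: $-500$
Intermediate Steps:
$a{\left(l,N \right)} = -4$
$q{\left(D \right)} = -4$
$-504 - q{\left(-18 \right)} = -504 - -4 = -504 + 4 = -500$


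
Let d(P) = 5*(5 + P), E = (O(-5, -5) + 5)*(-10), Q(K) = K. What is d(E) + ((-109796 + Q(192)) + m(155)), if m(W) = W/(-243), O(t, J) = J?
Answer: -26627852/243 ≈ -1.0958e+5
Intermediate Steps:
m(W) = -W/243 (m(W) = W*(-1/243) = -W/243)
E = 0 (E = (-5 + 5)*(-10) = 0*(-10) = 0)
d(P) = 25 + 5*P
d(E) + ((-109796 + Q(192)) + m(155)) = (25 + 5*0) + ((-109796 + 192) - 1/243*155) = (25 + 0) + (-109604 - 155/243) = 25 - 26633927/243 = -26627852/243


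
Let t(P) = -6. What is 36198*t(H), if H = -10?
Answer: -217188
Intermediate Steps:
36198*t(H) = 36198*(-6) = -217188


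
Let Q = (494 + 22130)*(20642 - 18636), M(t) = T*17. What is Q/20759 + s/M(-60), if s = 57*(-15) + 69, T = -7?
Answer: 5416982110/2470321 ≈ 2192.8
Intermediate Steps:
s = -786 (s = -855 + 69 = -786)
M(t) = -119 (M(t) = -7*17 = -119)
Q = 45383744 (Q = 22624*2006 = 45383744)
Q/20759 + s/M(-60) = 45383744/20759 - 786/(-119) = 45383744*(1/20759) - 786*(-1/119) = 45383744/20759 + 786/119 = 5416982110/2470321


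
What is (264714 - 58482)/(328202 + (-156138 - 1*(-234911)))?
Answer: 206232/406975 ≈ 0.50674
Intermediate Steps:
(264714 - 58482)/(328202 + (-156138 - 1*(-234911))) = 206232/(328202 + (-156138 + 234911)) = 206232/(328202 + 78773) = 206232/406975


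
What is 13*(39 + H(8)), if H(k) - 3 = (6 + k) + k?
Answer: 832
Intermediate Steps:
H(k) = 9 + 2*k (H(k) = 3 + ((6 + k) + k) = 3 + (6 + 2*k) = 9 + 2*k)
13*(39 + H(8)) = 13*(39 + (9 + 2*8)) = 13*(39 + (9 + 16)) = 13*(39 + 25) = 13*64 = 832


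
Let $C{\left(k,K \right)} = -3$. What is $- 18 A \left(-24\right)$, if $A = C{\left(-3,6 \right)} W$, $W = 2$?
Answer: $-2592$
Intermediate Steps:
$A = -6$ ($A = \left(-3\right) 2 = -6$)
$- 18 A \left(-24\right) = \left(-18\right) \left(-6\right) \left(-24\right) = 108 \left(-24\right) = -2592$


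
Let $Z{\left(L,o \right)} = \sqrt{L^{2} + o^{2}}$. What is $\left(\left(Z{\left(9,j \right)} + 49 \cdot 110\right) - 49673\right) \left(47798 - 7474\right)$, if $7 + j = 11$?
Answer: $-1785667692 + 40324 \sqrt{97} \approx -1.7853 \cdot 10^{9}$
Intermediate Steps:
$j = 4$ ($j = -7 + 11 = 4$)
$\left(\left(Z{\left(9,j \right)} + 49 \cdot 110\right) - 49673\right) \left(47798 - 7474\right) = \left(\left(\sqrt{9^{2} + 4^{2}} + 49 \cdot 110\right) - 49673\right) \left(47798 - 7474\right) = \left(\left(\sqrt{81 + 16} + 5390\right) - 49673\right) 40324 = \left(\left(\sqrt{97} + 5390\right) - 49673\right) 40324 = \left(\left(5390 + \sqrt{97}\right) - 49673\right) 40324 = \left(-44283 + \sqrt{97}\right) 40324 = -1785667692 + 40324 \sqrt{97}$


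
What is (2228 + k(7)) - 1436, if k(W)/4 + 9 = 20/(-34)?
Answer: 12812/17 ≈ 753.65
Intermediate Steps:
k(W) = -652/17 (k(W) = -36 + 4*(20/(-34)) = -36 + 4*(20*(-1/34)) = -36 + 4*(-10/17) = -36 - 40/17 = -652/17)
(2228 + k(7)) - 1436 = (2228 - 652/17) - 1436 = 37224/17 - 1436 = 12812/17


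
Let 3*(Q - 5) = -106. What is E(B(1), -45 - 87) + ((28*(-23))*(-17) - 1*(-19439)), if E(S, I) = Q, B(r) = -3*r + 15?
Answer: 91070/3 ≈ 30357.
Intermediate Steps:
Q = -91/3 (Q = 5 + (⅓)*(-106) = 5 - 106/3 = -91/3 ≈ -30.333)
B(r) = 15 - 3*r
E(S, I) = -91/3
E(B(1), -45 - 87) + ((28*(-23))*(-17) - 1*(-19439)) = -91/3 + ((28*(-23))*(-17) - 1*(-19439)) = -91/3 + (-644*(-17) + 19439) = -91/3 + (10948 + 19439) = -91/3 + 30387 = 91070/3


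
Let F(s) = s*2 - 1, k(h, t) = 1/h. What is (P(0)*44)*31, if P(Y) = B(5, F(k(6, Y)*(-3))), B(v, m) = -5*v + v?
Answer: -27280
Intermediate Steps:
F(s) = -1 + 2*s (F(s) = 2*s - 1 = -1 + 2*s)
B(v, m) = -4*v
P(Y) = -20 (P(Y) = -4*5 = -20)
(P(0)*44)*31 = -20*44*31 = -880*31 = -27280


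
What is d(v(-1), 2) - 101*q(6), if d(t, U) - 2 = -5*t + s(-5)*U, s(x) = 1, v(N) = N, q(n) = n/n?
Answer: -92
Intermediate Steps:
q(n) = 1
d(t, U) = 2 + U - 5*t (d(t, U) = 2 + (-5*t + 1*U) = 2 + (-5*t + U) = 2 + (U - 5*t) = 2 + U - 5*t)
d(v(-1), 2) - 101*q(6) = (2 + 2 - 5*(-1)) - 101*1 = (2 + 2 + 5) - 101 = 9 - 101 = -92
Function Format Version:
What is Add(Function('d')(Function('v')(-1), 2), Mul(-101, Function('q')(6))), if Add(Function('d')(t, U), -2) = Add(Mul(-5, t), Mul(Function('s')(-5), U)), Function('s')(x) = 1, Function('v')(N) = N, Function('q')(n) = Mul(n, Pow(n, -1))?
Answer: -92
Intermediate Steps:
Function('q')(n) = 1
Function('d')(t, U) = Add(2, U, Mul(-5, t)) (Function('d')(t, U) = Add(2, Add(Mul(-5, t), Mul(1, U))) = Add(2, Add(Mul(-5, t), U)) = Add(2, Add(U, Mul(-5, t))) = Add(2, U, Mul(-5, t)))
Add(Function('d')(Function('v')(-1), 2), Mul(-101, Function('q')(6))) = Add(Add(2, 2, Mul(-5, -1)), Mul(-101, 1)) = Add(Add(2, 2, 5), -101) = Add(9, -101) = -92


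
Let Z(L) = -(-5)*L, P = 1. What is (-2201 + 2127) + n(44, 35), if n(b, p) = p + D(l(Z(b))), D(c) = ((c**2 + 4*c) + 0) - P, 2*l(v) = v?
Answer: 12500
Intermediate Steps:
Z(L) = 5*L
l(v) = v/2
D(c) = -1 + c**2 + 4*c (D(c) = ((c**2 + 4*c) + 0) - 1*1 = (c**2 + 4*c) - 1 = -1 + c**2 + 4*c)
n(b, p) = -1 + p + 10*b + 25*b**2/4 (n(b, p) = p + (-1 + ((5*b)/2)**2 + 4*((5*b)/2)) = p + (-1 + (5*b/2)**2 + 4*(5*b/2)) = p + (-1 + 25*b**2/4 + 10*b) = p + (-1 + 10*b + 25*b**2/4) = -1 + p + 10*b + 25*b**2/4)
(-2201 + 2127) + n(44, 35) = (-2201 + 2127) + (-1 + 35 + 10*44 + (25/4)*44**2) = -74 + (-1 + 35 + 440 + (25/4)*1936) = -74 + (-1 + 35 + 440 + 12100) = -74 + 12574 = 12500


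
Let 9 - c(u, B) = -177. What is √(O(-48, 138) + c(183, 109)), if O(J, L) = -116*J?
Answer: √5754 ≈ 75.855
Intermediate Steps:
c(u, B) = 186 (c(u, B) = 9 - 1*(-177) = 9 + 177 = 186)
√(O(-48, 138) + c(183, 109)) = √(-116*(-48) + 186) = √(5568 + 186) = √5754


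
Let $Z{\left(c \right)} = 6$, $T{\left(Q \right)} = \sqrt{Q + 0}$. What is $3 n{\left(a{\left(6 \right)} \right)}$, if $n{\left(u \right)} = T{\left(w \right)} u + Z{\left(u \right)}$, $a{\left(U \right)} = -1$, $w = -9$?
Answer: $18 - 9 i \approx 18.0 - 9.0 i$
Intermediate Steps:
$T{\left(Q \right)} = \sqrt{Q}$
$n{\left(u \right)} = 6 + 3 i u$ ($n{\left(u \right)} = \sqrt{-9} u + 6 = 3 i u + 6 = 6 + 3 i u$)
$3 n{\left(a{\left(6 \right)} \right)} = 3 \left(6 + 3 i \left(-1\right)\right) = 3 \left(6 - 3 i\right) = 18 - 9 i$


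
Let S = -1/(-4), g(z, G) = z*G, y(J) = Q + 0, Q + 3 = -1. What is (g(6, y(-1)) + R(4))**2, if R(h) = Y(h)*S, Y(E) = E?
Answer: 529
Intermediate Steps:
Q = -4 (Q = -3 - 1 = -4)
y(J) = -4 (y(J) = -4 + 0 = -4)
g(z, G) = G*z
S = 1/4 (S = -1*(-1/4) = 1/4 ≈ 0.25000)
R(h) = h/4 (R(h) = h*(1/4) = h/4)
(g(6, y(-1)) + R(4))**2 = (-4*6 + (1/4)*4)**2 = (-24 + 1)**2 = (-23)**2 = 529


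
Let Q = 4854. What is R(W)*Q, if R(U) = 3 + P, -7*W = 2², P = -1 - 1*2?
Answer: 0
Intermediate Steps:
P = -3 (P = -1 - 2 = -3)
W = -4/7 (W = -⅐*2² = -⅐*4 = -4/7 ≈ -0.57143)
R(U) = 0 (R(U) = 3 - 3 = 0)
R(W)*Q = 0*4854 = 0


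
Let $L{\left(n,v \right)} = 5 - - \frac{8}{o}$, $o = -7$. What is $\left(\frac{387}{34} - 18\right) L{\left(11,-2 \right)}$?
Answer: $- \frac{6075}{238} \approx -25.525$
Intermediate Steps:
$L{\left(n,v \right)} = \frac{27}{7}$ ($L{\left(n,v \right)} = 5 - - \frac{8}{-7} = 5 - \left(-8\right) \left(- \frac{1}{7}\right) = 5 - \frac{8}{7} = \frac{27}{7}$)
$\left(\frac{387}{34} - 18\right) L{\left(11,-2 \right)} = \left(\frac{387}{34} - 18\right) \frac{27}{7} = \left(- \frac{225}{34}\right) \frac{27}{7} = - \frac{6075}{238}$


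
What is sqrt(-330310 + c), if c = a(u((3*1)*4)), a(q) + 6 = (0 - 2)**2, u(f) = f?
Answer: 2*I*sqrt(82578) ≈ 574.73*I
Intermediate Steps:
a(q) = -2 (a(q) = -6 + (0 - 2)**2 = -6 + (-2)**2 = -6 + 4 = -2)
c = -2
sqrt(-330310 + c) = sqrt(-330310 - 2) = sqrt(-330312) = 2*I*sqrt(82578)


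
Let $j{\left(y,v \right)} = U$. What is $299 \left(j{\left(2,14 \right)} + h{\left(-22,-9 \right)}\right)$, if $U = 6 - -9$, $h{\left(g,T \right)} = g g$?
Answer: $149201$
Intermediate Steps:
$h{\left(g,T \right)} = g^{2}$
$U = 15$ ($U = 6 + 9 = 15$)
$j{\left(y,v \right)} = 15$
$299 \left(j{\left(2,14 \right)} + h{\left(-22,-9 \right)}\right) = 299 \left(15 + \left(-22\right)^{2}\right) = 299 \left(15 + 484\right) = 299 \cdot 499 = 149201$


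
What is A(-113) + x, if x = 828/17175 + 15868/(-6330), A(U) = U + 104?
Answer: -41525047/3623925 ≈ -11.459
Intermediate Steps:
A(U) = 104 + U
x = -8909722/3623925 (x = 828*(1/17175) + 15868*(-1/6330) = 276/5725 - 7934/3165 = -8909722/3623925 ≈ -2.4586)
A(-113) + x = (104 - 113) - 8909722/3623925 = -9 - 8909722/3623925 = -41525047/3623925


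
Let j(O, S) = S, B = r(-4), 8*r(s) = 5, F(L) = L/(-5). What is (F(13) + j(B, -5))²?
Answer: 1444/25 ≈ 57.760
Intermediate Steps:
F(L) = -L/5 (F(L) = L*(-⅕) = -L/5)
r(s) = 5/8 (r(s) = (⅛)*5 = 5/8)
B = 5/8 ≈ 0.62500
(F(13) + j(B, -5))² = (-⅕*13 - 5)² = (-13/5 - 5)² = (-38/5)² = 1444/25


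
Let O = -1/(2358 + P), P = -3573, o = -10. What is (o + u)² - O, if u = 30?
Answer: 485999/1215 ≈ 400.00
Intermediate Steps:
O = 1/1215 (O = -1/(2358 - 3573) = -1/(-1215) = -1*(-1/1215) = 1/1215 ≈ 0.00082305)
(o + u)² - O = (-10 + 30)² - 1*1/1215 = 20² - 1/1215 = 400 - 1/1215 = 485999/1215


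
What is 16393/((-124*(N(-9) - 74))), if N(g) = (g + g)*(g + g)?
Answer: -16393/31000 ≈ -0.52881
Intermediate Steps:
N(g) = 4*g² (N(g) = (2*g)*(2*g) = 4*g²)
16393/((-124*(N(-9) - 74))) = 16393/((-124*(4*(-9)² - 74))) = 16393/((-124*(4*81 - 74))) = 16393/((-124*(324 - 74))) = 16393/((-124*250)) = 16393/(-31000) = 16393*(-1/31000) = -16393/31000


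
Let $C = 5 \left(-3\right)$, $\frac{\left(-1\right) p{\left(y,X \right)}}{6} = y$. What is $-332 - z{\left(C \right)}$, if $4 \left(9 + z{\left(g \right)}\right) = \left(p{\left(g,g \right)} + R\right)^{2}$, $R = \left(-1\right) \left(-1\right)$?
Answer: $- \frac{9573}{4} \approx -2393.3$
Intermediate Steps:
$p{\left(y,X \right)} = - 6 y$
$R = 1$
$C = -15$
$z{\left(g \right)} = -9 + \frac{\left(1 - 6 g\right)^{2}}{4}$ ($z{\left(g \right)} = -9 + \frac{\left(- 6 g + 1\right)^{2}}{4} = -9 + \frac{\left(1 - 6 g\right)^{2}}{4}$)
$-332 - z{\left(C \right)} = -332 - \left(-9 + \frac{\left(-1 + 6 \left(-15\right)\right)^{2}}{4}\right) = -332 - \left(-9 + \frac{\left(-1 - 90\right)^{2}}{4}\right) = -332 - \left(-9 + \frac{\left(-91\right)^{2}}{4}\right) = -332 - \left(-9 + \frac{1}{4} \cdot 8281\right) = -332 - \left(-9 + \frac{8281}{4}\right) = -332 - \frac{8245}{4} = - \frac{9573}{4}$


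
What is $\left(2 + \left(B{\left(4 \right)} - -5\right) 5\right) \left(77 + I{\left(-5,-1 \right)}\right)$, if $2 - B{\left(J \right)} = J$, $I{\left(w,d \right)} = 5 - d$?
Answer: $1411$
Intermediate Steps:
$B{\left(J \right)} = 2 - J$
$\left(2 + \left(B{\left(4 \right)} - -5\right) 5\right) \left(77 + I{\left(-5,-1 \right)}\right) = \left(2 + \left(\left(2 - 4\right) - -5\right) 5\right) \left(77 + \left(5 - -1\right)\right) = \left(2 + \left(\left(2 - 4\right) + 5\right) 5\right) \left(77 + \left(5 + 1\right)\right) = \left(2 + \left(-2 + 5\right) 5\right) \left(77 + 6\right) = \left(2 + 3 \cdot 5\right) 83 = \left(2 + 15\right) 83 = 17 \cdot 83 = 1411$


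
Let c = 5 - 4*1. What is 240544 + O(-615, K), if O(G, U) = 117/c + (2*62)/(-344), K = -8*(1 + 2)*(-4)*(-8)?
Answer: 20696815/86 ≈ 2.4066e+5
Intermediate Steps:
c = 1 (c = 5 - 4 = 1)
K = -768 (K = -24*(-4)*(-8) = -8*(-12)*(-8) = 96*(-8) = -768)
O(G, U) = 10031/86 (O(G, U) = 117/1 + (2*62)/(-344) = 117*1 + 124*(-1/344) = 117 - 31/86 = 10031/86)
240544 + O(-615, K) = 240544 + 10031/86 = 20696815/86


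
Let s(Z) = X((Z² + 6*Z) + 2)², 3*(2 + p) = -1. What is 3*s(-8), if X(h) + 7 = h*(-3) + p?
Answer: 36100/3 ≈ 12033.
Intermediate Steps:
p = -7/3 (p = -2 + (⅓)*(-1) = -2 - ⅓ = -7/3 ≈ -2.3333)
X(h) = -28/3 - 3*h (X(h) = -7 + (h*(-3) - 7/3) = -7 + (-3*h - 7/3) = -7 + (-7/3 - 3*h) = -28/3 - 3*h)
s(Z) = (-46/3 - 18*Z - 3*Z²)² (s(Z) = (-28/3 - 3*((Z² + 6*Z) + 2))² = (-28/3 - 3*(2 + Z² + 6*Z))² = (-28/3 + (-6 - 18*Z - 3*Z²))² = (-46/3 - 18*Z - 3*Z²)²)
3*s(-8) = 3*((46 + 9*(-8)² + 54*(-8))²/9) = 3*((46 + 9*64 - 432)²/9) = 3*((46 + 576 - 432)²/9) = 3*((⅑)*190²) = 3*((⅑)*36100) = 3*(36100/9) = 36100/3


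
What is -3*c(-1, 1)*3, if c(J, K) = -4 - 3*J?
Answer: 9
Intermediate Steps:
c(J, K) = -4 - 3*J
-3*c(-1, 1)*3 = -3*(-4 - 3*(-1))*3 = -3*(-4 + 3)*3 = -3*(-1)*3 = 3*3 = 9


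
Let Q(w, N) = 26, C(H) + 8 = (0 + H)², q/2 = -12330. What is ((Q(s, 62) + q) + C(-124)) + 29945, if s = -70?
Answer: 20679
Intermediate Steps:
q = -24660 (q = 2*(-12330) = -24660)
C(H) = -8 + H² (C(H) = -8 + (0 + H)² = -8 + H²)
((Q(s, 62) + q) + C(-124)) + 29945 = ((26 - 24660) + (-8 + (-124)²)) + 29945 = (-24634 + (-8 + 15376)) + 29945 = (-24634 + 15368) + 29945 = -9266 + 29945 = 20679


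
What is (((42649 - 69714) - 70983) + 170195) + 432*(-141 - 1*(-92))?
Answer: 50979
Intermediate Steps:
(((42649 - 69714) - 70983) + 170195) + 432*(-141 - 1*(-92)) = ((-27065 - 70983) + 170195) + 432*(-141 + 92) = (-98048 + 170195) + 432*(-49) = 72147 - 21168 = 50979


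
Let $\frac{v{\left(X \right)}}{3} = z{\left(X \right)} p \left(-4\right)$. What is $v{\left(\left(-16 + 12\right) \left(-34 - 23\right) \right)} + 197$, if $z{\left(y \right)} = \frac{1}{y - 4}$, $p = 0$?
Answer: $197$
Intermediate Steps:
$z{\left(y \right)} = \frac{1}{-4 + y}$
$v{\left(X \right)} = 0$ ($v{\left(X \right)} = 3 \frac{1}{-4 + X} 0 \left(-4\right) = 3 \cdot 0 \left(-4\right) = 3 \cdot 0 = 0$)
$v{\left(\left(-16 + 12\right) \left(-34 - 23\right) \right)} + 197 = 0 + 197 = 197$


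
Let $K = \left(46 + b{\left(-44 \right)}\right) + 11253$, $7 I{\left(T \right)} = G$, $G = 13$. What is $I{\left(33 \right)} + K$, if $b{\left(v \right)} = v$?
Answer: $\frac{78798}{7} \approx 11257.0$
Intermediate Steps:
$I{\left(T \right)} = \frac{13}{7}$ ($I{\left(T \right)} = \frac{1}{7} \cdot 13 = \frac{13}{7}$)
$K = 11255$ ($K = \left(46 - 44\right) + 11253 = 2 + 11253 = 11255$)
$I{\left(33 \right)} + K = \frac{13}{7} + 11255 = \frac{78798}{7}$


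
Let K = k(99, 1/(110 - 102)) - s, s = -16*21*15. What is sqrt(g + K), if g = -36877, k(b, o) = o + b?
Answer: I*sqrt(507806)/4 ≈ 178.15*I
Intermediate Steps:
k(b, o) = b + o
s = -5040 (s = -336*15 = -5040)
K = 41113/8 (K = (99 + 1/(110 - 102)) - 1*(-5040) = (99 + 1/8) + 5040 = 793/8 + 5040 = 41113/8 ≈ 5139.1)
sqrt(g + K) = sqrt(-36877 + 41113/8) = sqrt(-253903/8) = I*sqrt(507806)/4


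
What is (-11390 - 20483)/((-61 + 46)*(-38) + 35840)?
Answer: -31873/36410 ≈ -0.87539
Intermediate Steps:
(-11390 - 20483)/((-61 + 46)*(-38) + 35840) = -31873/(-15*(-38) + 35840) = -31873/(570 + 35840) = -31873/36410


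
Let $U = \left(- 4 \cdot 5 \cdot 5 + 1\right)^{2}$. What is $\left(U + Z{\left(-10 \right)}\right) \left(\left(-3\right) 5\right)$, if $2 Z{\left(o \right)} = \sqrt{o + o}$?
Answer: $-147015 - 15 i \sqrt{5} \approx -1.4702 \cdot 10^{5} - 33.541 i$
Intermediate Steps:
$Z{\left(o \right)} = \frac{\sqrt{2} \sqrt{o}}{2}$ ($Z{\left(o \right)} = \frac{\sqrt{o + o}}{2} = \frac{\sqrt{2 o}}{2} = \frac{\sqrt{2} \sqrt{o}}{2}$)
$U = 9801$ ($U = \left(\left(-4\right) 25 + 1\right)^{2} = \left(-100 + 1\right)^{2} = \left(-99\right)^{2} = 9801$)
$\left(U + Z{\left(-10 \right)}\right) \left(\left(-3\right) 5\right) = \left(9801 + \frac{\sqrt{2} \sqrt{-10}}{2}\right) \left(\left(-3\right) 5\right) = \left(9801 + \frac{\sqrt{2} i \sqrt{10}}{2}\right) \left(-15\right) = \left(9801 + i \sqrt{5}\right) \left(-15\right) = -147015 - 15 i \sqrt{5}$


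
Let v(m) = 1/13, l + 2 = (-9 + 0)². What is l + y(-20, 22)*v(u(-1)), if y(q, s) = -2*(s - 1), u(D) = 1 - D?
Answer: 985/13 ≈ 75.769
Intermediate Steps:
l = 79 (l = -2 + (-9 + 0)² = -2 + (-9)² = -2 + 81 = 79)
y(q, s) = 2 - 2*s (y(q, s) = -2*(-1 + s) = 2 - 2*s)
v(m) = 1/13 (v(m) = 1*(1/13) = 1/13)
l + y(-20, 22)*v(u(-1)) = 79 + (2 - 2*22)*(1/13) = 79 + (2 - 44)*(1/13) = 79 - 42*1/13 = 79 - 42/13 = 985/13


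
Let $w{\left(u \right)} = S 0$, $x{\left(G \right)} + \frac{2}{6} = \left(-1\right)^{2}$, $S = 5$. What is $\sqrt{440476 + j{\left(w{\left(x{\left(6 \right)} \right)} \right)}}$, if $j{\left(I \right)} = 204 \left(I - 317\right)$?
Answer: $32 \sqrt{367} \approx 613.03$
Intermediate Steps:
$x{\left(G \right)} = \frac{2}{3}$ ($x{\left(G \right)} = - \frac{1}{3} + \left(-1\right)^{2} = - \frac{1}{3} + 1 = \frac{2}{3}$)
$w{\left(u \right)} = 0$ ($w{\left(u \right)} = 5 \cdot 0 = 0$)
$j{\left(I \right)} = -64668 + 204 I$ ($j{\left(I \right)} = 204 \left(-317 + I\right) = -64668 + 204 I$)
$\sqrt{440476 + j{\left(w{\left(x{\left(6 \right)} \right)} \right)}} = \sqrt{440476 + \left(-64668 + 204 \cdot 0\right)} = \sqrt{440476 + \left(-64668 + 0\right)} = \sqrt{440476 - 64668} = \sqrt{375808} = 32 \sqrt{367}$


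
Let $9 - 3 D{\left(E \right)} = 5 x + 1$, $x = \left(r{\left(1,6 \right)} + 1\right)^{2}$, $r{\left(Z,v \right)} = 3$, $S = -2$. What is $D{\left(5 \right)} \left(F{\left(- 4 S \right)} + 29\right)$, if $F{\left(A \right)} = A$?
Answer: $-888$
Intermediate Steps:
$x = 16$ ($x = \left(3 + 1\right)^{2} = 4^{2} = 16$)
$D{\left(E \right)} = -24$ ($D{\left(E \right)} = 3 - \frac{5 \cdot 16 + 1}{3} = 3 - \frac{80 + 1}{3} = 3 - 27 = -24$)
$D{\left(5 \right)} \left(F{\left(- 4 S \right)} + 29\right) = - 24 \left(\left(-4\right) \left(-2\right) + 29\right) = - 24 \left(8 + 29\right) = \left(-24\right) 37 = -888$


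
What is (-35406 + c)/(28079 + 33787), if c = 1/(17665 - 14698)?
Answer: -105049601/183556422 ≈ -0.57230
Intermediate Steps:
c = 1/2967 ≈ 0.00033704
(-35406 + c)/(28079 + 33787) = (-35406 + 1/2967)/(28079 + 33787) = -105049601/2967/61866 = -105049601/2967*1/61866 = -105049601/183556422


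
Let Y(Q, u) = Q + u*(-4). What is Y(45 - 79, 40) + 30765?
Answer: 30571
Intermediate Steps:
Y(Q, u) = Q - 4*u
Y(45 - 79, 40) + 30765 = ((45 - 79) - 4*40) + 30765 = (-34 - 160) + 30765 = -194 + 30765 = 30571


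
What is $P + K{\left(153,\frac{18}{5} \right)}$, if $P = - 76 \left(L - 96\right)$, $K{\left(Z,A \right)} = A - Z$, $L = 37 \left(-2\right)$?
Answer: $\frac{63853}{5} \approx 12771.0$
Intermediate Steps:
$L = -74$
$P = 12920$ ($P = - 76 \left(-74 - 96\right) = \left(-76\right) \left(-170\right) = 12920$)
$P + K{\left(153,\frac{18}{5} \right)} = 12920 + \left(\frac{18}{5} - 153\right) = 12920 - \frac{747}{5} = \frac{63853}{5}$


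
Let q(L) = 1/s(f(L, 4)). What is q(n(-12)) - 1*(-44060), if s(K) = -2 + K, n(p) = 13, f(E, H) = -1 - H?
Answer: 308419/7 ≈ 44060.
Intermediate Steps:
q(L) = -⅐ (q(L) = 1/(-2 + (-1 - 1*4)) = 1/(-2 + (-1 - 4)) = 1/(-2 - 5) = 1/(-7) = -⅐)
q(n(-12)) - 1*(-44060) = -⅐ - 1*(-44060) = -⅐ + 44060 = 308419/7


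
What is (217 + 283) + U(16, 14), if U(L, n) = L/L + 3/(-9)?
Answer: 1502/3 ≈ 500.67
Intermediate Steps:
U(L, n) = 2/3 (U(L, n) = 1 + 3*(-1/9) = 1 - 1/3 = 2/3)
(217 + 283) + U(16, 14) = (217 + 283) + 2/3 = 500 + 2/3 = 1502/3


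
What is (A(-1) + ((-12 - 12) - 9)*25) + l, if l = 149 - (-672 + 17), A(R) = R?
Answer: -22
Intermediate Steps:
l = 804 (l = 149 - 1*(-655) = 149 + 655 = 804)
(A(-1) + ((-12 - 12) - 9)*25) + l = (-1 + ((-12 - 12) - 9)*25) + 804 = (-1 + (-24 - 9)*25) + 804 = (-1 - 33*25) + 804 = (-1 - 825) + 804 = -826 + 804 = -22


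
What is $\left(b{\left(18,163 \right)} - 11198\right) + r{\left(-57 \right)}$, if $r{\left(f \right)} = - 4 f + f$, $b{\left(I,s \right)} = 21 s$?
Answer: $-7604$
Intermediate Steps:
$r{\left(f \right)} = - 3 f$
$\left(b{\left(18,163 \right)} - 11198\right) + r{\left(-57 \right)} = \left(21 \cdot 163 - 11198\right) - -171 = \left(3423 - 11198\right) + 171 = -7775 + 171 = -7604$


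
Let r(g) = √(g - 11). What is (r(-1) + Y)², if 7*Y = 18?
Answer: -264/49 + 72*I*√3/7 ≈ -5.3878 + 17.815*I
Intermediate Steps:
Y = 18/7 (Y = (⅐)*18 = 18/7 ≈ 2.5714)
r(g) = √(-11 + g)
(r(-1) + Y)² = (√(-11 - 1) + 18/7)² = (√(-12) + 18/7)² = (2*I*√3 + 18/7)² = (18/7 + 2*I*√3)²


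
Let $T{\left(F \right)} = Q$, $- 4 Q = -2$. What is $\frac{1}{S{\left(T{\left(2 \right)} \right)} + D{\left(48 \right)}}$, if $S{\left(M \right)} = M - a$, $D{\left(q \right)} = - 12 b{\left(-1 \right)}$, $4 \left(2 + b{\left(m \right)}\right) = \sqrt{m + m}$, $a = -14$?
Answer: $\frac{154}{6001} + \frac{12 i \sqrt{2}}{6001} \approx 0.025662 + 0.002828 i$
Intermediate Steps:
$Q = \frac{1}{2}$ ($Q = \left(- \frac{1}{4}\right) \left(-2\right) = \frac{1}{2} \approx 0.5$)
$b{\left(m \right)} = -2 + \frac{\sqrt{2} \sqrt{m}}{4}$ ($b{\left(m \right)} = -2 + \frac{\sqrt{m + m}}{4} = -2 + \frac{\sqrt{2 m}}{4} = -2 + \frac{\sqrt{2} \sqrt{m}}{4}$)
$D{\left(q \right)} = 24 - 3 i \sqrt{2}$ ($D{\left(q \right)} = - 12 \left(-2 + \frac{\sqrt{2} \sqrt{-1}}{4}\right) = - 12 \left(-2 + \frac{\sqrt{2} i}{4}\right) = - 12 \left(-2 + \frac{i \sqrt{2}}{4}\right) = 24 - 3 i \sqrt{2}$)
$T{\left(F \right)} = \frac{1}{2}$
$S{\left(M \right)} = 14 + M$ ($S{\left(M \right)} = M - -14 = M + 14 = 14 + M$)
$\frac{1}{S{\left(T{\left(2 \right)} \right)} + D{\left(48 \right)}} = \frac{1}{\left(14 + \frac{1}{2}\right) + \left(24 - 3 i \sqrt{2}\right)} = \frac{1}{\frac{29}{2} + \left(24 - 3 i \sqrt{2}\right)} = \frac{1}{\frac{77}{2} - 3 i \sqrt{2}}$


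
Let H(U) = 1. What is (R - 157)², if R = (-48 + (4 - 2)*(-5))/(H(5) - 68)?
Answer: 109432521/4489 ≈ 24378.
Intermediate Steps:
R = 58/67 (R = (-48 + (4 - 2)*(-5))/(1 - 68) = (-48 + 2*(-5))/(-67) = (-48 - 10)*(-1/67) = -58*(-1/67) = 58/67 ≈ 0.86567)
(R - 157)² = (58/67 - 157)² = (-10461/67)² = 109432521/4489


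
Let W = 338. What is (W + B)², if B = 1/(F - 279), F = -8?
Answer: 9409970025/82369 ≈ 1.1424e+5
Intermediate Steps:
B = -1/287 (B = 1/(-8 - 279) = 1/(-287) = -1/287 ≈ -0.0034843)
(W + B)² = (338 - 1/287)² = (97005/287)² = 9409970025/82369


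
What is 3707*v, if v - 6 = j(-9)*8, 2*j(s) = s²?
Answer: 1223310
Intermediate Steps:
j(s) = s²/2
v = 330 (v = 6 + ((½)*(-9)²)*8 = 6 + ((½)*81)*8 = 6 + (81/2)*8 = 6 + 324 = 330)
3707*v = 3707*330 = 1223310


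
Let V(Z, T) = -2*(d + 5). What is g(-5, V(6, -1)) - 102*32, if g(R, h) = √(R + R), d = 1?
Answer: -3264 + I*√10 ≈ -3264.0 + 3.1623*I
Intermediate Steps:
V(Z, T) = -12 (V(Z, T) = -2*(1 + 5) = -2*6 = -12)
g(R, h) = √2*√R (g(R, h) = √(2*R) = √2*√R)
g(-5, V(6, -1)) - 102*32 = √2*√(-5) - 102*32 = √2*(I*√5) - 3264 = I*√10 - 3264 = -3264 + I*√10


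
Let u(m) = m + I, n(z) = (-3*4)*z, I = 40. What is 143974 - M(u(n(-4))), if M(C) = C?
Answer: 143886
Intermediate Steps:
n(z) = -12*z
u(m) = 40 + m (u(m) = m + 40 = 40 + m)
143974 - M(u(n(-4))) = 143974 - (40 - 12*(-4)) = 143974 - (40 + 48) = 143974 - 1*88 = 143974 - 88 = 143886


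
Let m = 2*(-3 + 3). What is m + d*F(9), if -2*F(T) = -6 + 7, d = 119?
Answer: -119/2 ≈ -59.500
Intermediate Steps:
F(T) = -1/2 (F(T) = -(-6 + 7)/2 = -1/2*1 = -1/2)
m = 0 (m = 2*0 = 0)
m + d*F(9) = 0 + 119*(-1/2) = 0 - 119/2 = -119/2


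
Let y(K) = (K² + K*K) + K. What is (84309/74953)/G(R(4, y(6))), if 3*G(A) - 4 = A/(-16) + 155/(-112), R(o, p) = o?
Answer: 28327824/19862545 ≈ 1.4262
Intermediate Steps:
y(K) = K + 2*K² (y(K) = (K² + K²) + K = 2*K² + K = K + 2*K²)
G(A) = 293/336 - A/48 (G(A) = 4/3 + (A/(-16) + 155/(-112))/3 = 4/3 + (A*(-1/16) + 155*(-1/112))/3 = 4/3 + (-A/16 - 155/112)/3 = 4/3 + (-155/112 - A/16)/3 = 4/3 + (-155/336 - A/48) = 293/336 - A/48)
(84309/74953)/G(R(4, y(6))) = (84309/74953)/(293/336 - 1/48*4) = (84309*(1/74953))/(293/336 - 1/12) = 84309/(74953*(265/336)) = (84309/74953)*(336/265) = 28327824/19862545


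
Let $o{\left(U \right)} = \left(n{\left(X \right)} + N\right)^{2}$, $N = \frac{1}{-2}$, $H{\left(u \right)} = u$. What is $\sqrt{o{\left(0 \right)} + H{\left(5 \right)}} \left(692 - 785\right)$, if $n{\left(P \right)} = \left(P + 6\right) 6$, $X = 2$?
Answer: $- \frac{279 \sqrt{1005}}{2} \approx -4422.4$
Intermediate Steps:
$N = - \frac{1}{2} \approx -0.5$
$n{\left(P \right)} = 36 + 6 P$ ($n{\left(P \right)} = \left(6 + P\right) 6 = 36 + 6 P$)
$o{\left(U \right)} = \frac{9025}{4}$ ($o{\left(U \right)} = \left(\left(36 + 6 \cdot 2\right) - \frac{1}{2}\right)^{2} = \left(\left(36 + 12\right) - \frac{1}{2}\right)^{2} = \left(48 - \frac{1}{2}\right)^{2} = \left(\frac{95}{2}\right)^{2} = \frac{9025}{4}$)
$\sqrt{o{\left(0 \right)} + H{\left(5 \right)}} \left(692 - 785\right) = \sqrt{\frac{9025}{4} + 5} \left(692 - 785\right) = \sqrt{\frac{9045}{4}} \left(692 - 785\right) = \frac{3 \sqrt{1005}}{2} \left(-93\right) = - \frac{279 \sqrt{1005}}{2}$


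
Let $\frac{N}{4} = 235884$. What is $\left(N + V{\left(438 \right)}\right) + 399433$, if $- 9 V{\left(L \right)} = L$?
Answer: $\frac{4028761}{3} \approx 1.3429 \cdot 10^{6}$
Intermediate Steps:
$N = 943536$ ($N = 4 \cdot 235884 = 943536$)
$V{\left(L \right)} = - \frac{L}{9}$
$\left(N + V{\left(438 \right)}\right) + 399433 = \left(943536 - \frac{146}{3}\right) + 399433 = \frac{2830462}{3} + 399433 = \frac{4028761}{3}$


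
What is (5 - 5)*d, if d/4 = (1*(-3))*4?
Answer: 0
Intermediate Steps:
d = -48 (d = 4*((1*(-3))*4) = 4*(-3*4) = 4*(-12) = -48)
(5 - 5)*d = (5 - 5)*(-48) = 0*(-48) = 0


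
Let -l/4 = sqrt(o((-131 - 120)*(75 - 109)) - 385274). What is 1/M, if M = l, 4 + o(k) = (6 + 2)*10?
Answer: I*sqrt(385198)/1540792 ≈ 0.00040281*I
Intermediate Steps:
o(k) = 76 (o(k) = -4 + (6 + 2)*10 = -4 + 8*10 = -4 + 80 = 76)
l = -4*I*sqrt(385198) (l = -4*sqrt(76 - 385274) = -4*I*sqrt(385198) ≈ -2482.6*I)
M = -4*I*sqrt(385198) ≈ -2482.6*I
1/M = 1/(-4*I*sqrt(385198)) = I*sqrt(385198)/1540792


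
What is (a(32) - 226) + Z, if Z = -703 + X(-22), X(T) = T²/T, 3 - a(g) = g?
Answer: -980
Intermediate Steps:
a(g) = 3 - g
X(T) = T
Z = -725 (Z = -703 - 22 = -725)
(a(32) - 226) + Z = ((3 - 1*32) - 226) - 725 = ((3 - 32) - 226) - 725 = (-29 - 226) - 725 = -255 - 725 = -980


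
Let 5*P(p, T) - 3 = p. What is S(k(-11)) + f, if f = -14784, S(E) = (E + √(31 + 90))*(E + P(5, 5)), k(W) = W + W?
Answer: -72798/5 ≈ -14560.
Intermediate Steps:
P(p, T) = ⅗ + p/5
k(W) = 2*W
S(E) = (11 + E)*(8/5 + E) (S(E) = (E + √(31 + 90))*(E + (⅗ + (⅕)*5)) = (E + √121)*(E + (⅗ + 1)) = (E + 11)*(E + 8/5) = (11 + E)*(8/5 + E))
S(k(-11)) + f = (88/5 + (2*(-11))² + 63*(2*(-11))/5) - 14784 = (88/5 + (-22)² + (63/5)*(-22)) - 14784 = (88/5 + 484 - 1386/5) - 14784 = 1122/5 - 14784 = -72798/5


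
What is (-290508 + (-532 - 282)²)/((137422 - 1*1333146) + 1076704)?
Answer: -93022/29755 ≈ -3.1263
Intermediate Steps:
(-290508 + (-532 - 282)²)/((137422 - 1*1333146) + 1076704) = (-290508 + (-814)²)/((137422 - 1333146) + 1076704) = (-290508 + 662596)/(-1195724 + 1076704) = 372088/(-119020) = 372088*(-1/119020) = -93022/29755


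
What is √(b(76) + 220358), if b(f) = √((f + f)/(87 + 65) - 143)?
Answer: √(220358 + I*√142) ≈ 469.42 + 0.013*I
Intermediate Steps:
b(f) = √(-143 + f/76) (b(f) = √((2*f)/152 - 143) = √((2*f)*(1/152) - 143) = √(f/76 - 143) = √(-143 + f/76))
√(b(76) + 220358) = √(√(-206492 + 19*76)/38 + 220358) = √(√(-206492 + 1444)/38 + 220358) = √(√(-205048)/38 + 220358) = √((38*I*√142)/38 + 220358) = √(I*√142 + 220358) = √(220358 + I*√142)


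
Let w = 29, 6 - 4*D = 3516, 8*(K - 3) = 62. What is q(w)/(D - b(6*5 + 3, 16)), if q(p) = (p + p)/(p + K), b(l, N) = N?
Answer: -464/284133 ≈ -0.0016330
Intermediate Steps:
K = 43/4 (K = 3 + (⅛)*62 = 3 + 31/4 = 43/4 ≈ 10.750)
D = -1755/2 (D = 3/2 - ¼*3516 = 3/2 - 879 = -1755/2 ≈ -877.50)
q(p) = 2*p/(43/4 + p) (q(p) = (p + p)/(p + 43/4) = (2*p)/(43/4 + p) = 2*p/(43/4 + p))
q(w)/(D - b(6*5 + 3, 16)) = (8*29/(43 + 4*29))/(-1755/2 - 1*16) = (8*29/(43 + 116))/(-1755/2 - 16) = (8*29/159)/(-1787/2) = (8*29*(1/159))*(-2/1787) = (232/159)*(-2/1787) = -464/284133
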